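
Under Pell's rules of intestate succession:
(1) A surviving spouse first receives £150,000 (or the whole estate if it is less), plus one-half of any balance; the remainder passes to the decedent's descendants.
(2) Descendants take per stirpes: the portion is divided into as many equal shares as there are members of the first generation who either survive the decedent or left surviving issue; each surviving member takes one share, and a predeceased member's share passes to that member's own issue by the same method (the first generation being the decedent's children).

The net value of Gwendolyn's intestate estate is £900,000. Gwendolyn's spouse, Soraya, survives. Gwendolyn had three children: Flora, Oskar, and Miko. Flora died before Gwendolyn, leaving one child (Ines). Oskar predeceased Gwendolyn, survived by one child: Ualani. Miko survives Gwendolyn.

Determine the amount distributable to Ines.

Ines receives £125,000.

Soraya first takes £150,000, leaving a balance of £750,000. Soraya then takes one-half of the balance (£375,000), for a total of £525,000. The remaining £375,000 passes to the descendants.
The descendants' portion (£375,000) is divided into 3 shares of £125,000: Miko takes £125,000; Flora's £125,000 share passes to Flora's issue; Oskar's £125,000 share passes to Oskar's issue.
Flora's share (£125,000) passes entirely to Ines.
Oskar's share (£125,000) passes entirely to Ualani.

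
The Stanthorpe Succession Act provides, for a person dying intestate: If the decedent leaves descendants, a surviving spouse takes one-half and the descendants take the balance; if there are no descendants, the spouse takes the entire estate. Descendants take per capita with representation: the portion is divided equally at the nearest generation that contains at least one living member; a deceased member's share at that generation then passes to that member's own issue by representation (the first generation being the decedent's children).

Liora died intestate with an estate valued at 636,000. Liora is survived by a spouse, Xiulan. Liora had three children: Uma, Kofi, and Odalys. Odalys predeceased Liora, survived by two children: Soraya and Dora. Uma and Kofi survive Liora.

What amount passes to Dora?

Xiulan takes one-half of 636,000 = 318,000. The remaining 318,000 passes to the descendants.
The descendants' portion (318,000) is divided into 3 shares of 106,000: Uma and Kofi each take 106,000; Odalys's 106,000 share passes to Odalys's issue.
Odalys's share (106,000) is divided into 2 shares of 53,000: Soraya and Dora each take 53,000.

Dora receives 53,000.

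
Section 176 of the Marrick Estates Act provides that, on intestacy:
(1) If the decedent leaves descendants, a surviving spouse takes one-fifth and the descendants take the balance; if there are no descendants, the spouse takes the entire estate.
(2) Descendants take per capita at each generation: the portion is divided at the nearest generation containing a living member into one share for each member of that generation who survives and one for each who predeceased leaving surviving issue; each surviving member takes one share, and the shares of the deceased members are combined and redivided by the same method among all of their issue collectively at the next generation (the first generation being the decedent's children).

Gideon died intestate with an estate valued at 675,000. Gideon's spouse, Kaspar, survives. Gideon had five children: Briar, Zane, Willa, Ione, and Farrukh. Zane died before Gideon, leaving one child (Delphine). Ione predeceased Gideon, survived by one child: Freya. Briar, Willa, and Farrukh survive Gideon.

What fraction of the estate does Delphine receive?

Kaspar takes one-fifth of 675,000 = 135,000. The remaining 540,000 passes to the descendants.
The descendants' portion (540,000) is divided at the children's generation into 5 shares of 108,000. Briar, Willa, and Farrukh each take 108,000. The 2 shares of the deceased (Zane and Ione) are combined into a pool of 216,000.
That pool (216,000) is divided at the grandchildren's generation equally among Delphine and Freya: 108,000 each.

Delphine receives 4/25 of the estate.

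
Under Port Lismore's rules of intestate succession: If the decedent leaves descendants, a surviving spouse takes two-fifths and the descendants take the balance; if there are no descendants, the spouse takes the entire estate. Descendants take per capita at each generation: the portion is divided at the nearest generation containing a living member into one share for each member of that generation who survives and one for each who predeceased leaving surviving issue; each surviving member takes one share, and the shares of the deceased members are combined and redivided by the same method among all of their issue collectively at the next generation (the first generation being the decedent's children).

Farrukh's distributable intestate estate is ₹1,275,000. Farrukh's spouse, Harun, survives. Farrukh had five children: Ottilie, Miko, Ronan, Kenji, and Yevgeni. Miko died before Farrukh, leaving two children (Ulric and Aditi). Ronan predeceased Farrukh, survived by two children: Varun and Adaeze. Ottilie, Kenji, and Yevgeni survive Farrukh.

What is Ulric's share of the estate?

Harun takes two-fifths of ₹1,275,000 = ₹510,000. The remaining ₹765,000 passes to the descendants.
The descendants' portion (₹765,000) is divided at the children's generation into 5 shares of ₹153,000. Ottilie, Kenji, and Yevgeni each take ₹153,000. The 2 shares of the deceased (Miko and Ronan) are combined into a pool of ₹306,000.
That pool (₹306,000) is divided at the grandchildren's generation equally among Ulric, Aditi, Varun, and Adaeze: ₹76,500 each.

Ulric receives ₹76,500.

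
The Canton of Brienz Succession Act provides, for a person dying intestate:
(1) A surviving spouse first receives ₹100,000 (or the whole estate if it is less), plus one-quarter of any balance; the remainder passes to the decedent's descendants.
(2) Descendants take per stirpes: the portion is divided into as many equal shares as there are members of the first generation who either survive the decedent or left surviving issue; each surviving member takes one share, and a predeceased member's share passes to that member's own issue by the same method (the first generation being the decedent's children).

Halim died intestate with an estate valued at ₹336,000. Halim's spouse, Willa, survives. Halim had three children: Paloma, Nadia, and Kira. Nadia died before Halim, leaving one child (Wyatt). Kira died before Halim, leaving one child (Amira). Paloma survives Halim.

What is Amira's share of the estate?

Amira receives ₹59,000.

Willa first takes ₹100,000, leaving a balance of ₹236,000. Willa then takes one-quarter of the balance (₹59,000), for a total of ₹159,000. The remaining ₹177,000 passes to the descendants.
The descendants' portion (₹177,000) is divided into 3 shares of ₹59,000: Paloma takes ₹59,000; Nadia's ₹59,000 share passes to Nadia's issue; Kira's ₹59,000 share passes to Kira's issue.
Nadia's share (₹59,000) passes entirely to Wyatt.
Kira's share (₹59,000) passes entirely to Amira.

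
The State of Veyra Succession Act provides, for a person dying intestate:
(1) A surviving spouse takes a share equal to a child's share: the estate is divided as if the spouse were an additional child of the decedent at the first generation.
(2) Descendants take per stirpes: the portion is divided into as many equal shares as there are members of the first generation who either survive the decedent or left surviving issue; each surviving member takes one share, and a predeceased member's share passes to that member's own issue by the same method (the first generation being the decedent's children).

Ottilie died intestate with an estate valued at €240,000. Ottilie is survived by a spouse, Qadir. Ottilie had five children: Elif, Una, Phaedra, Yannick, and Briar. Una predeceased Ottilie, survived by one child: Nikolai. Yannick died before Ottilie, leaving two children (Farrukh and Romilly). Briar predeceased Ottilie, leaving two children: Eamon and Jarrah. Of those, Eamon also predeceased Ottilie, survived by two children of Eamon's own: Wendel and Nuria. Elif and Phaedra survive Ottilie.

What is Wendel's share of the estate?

Wendel receives €10,000.

The spouse counts as an additional share at the children's level, so there are 6 primary shares of €40,000. Qadir takes one such share (€40,000).
The children's combined portion (€200,000) is divided into 5 shares of €40,000: Elif and Phaedra each take €40,000; Una's €40,000 share passes to Una's issue; Yannick's €40,000 share passes to Yannick's issue; Briar's €40,000 share passes to Briar's issue.
Una's share (€40,000) passes entirely to Nikolai.
Yannick's share (€40,000) is divided into 2 shares of €20,000: Farrukh and Romilly each take €20,000.
Briar's share (€40,000) is divided into 2 shares of €20,000: Jarrah takes €20,000; Eamon's €20,000 share passes to Eamon's issue.
Eamon's share (€20,000) is divided into 2 shares of €10,000: Wendel and Nuria each take €10,000.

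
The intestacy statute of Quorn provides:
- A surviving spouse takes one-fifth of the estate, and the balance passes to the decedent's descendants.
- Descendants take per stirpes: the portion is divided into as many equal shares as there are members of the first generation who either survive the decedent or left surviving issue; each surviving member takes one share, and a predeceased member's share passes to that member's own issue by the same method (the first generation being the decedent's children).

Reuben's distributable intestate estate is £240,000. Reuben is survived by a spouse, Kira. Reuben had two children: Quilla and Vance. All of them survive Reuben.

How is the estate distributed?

Kira: £48,000; Quilla: £96,000; Vance: £96,000

Kira takes one-fifth of £240,000 = £48,000. The remaining £192,000 passes to the descendants.
The descendants' portion (£192,000) is divided into 2 shares of £96,000: Quilla and Vance each take £96,000.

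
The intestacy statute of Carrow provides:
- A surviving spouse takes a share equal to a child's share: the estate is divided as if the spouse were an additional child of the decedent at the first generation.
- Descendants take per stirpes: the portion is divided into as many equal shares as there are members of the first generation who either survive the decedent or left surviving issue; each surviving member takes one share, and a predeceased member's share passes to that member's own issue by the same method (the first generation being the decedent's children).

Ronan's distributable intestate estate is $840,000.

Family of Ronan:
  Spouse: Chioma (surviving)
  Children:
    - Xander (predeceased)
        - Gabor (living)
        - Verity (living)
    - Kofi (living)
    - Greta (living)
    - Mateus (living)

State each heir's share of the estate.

Chioma: $168,000; Gabor: $84,000; Verity: $84,000; Kofi: $168,000; Greta: $168,000; Mateus: $168,000

The spouse counts as an additional share at the children's level, so there are 5 primary shares of $168,000. Chioma takes one such share ($168,000).
The children's combined portion ($672,000) is divided into 4 shares of $168,000: Kofi, Greta, and Mateus each take $168,000; Xander's $168,000 share passes to Xander's issue.
Xander's share ($168,000) is divided into 2 shares of $84,000: Gabor and Verity each take $84,000.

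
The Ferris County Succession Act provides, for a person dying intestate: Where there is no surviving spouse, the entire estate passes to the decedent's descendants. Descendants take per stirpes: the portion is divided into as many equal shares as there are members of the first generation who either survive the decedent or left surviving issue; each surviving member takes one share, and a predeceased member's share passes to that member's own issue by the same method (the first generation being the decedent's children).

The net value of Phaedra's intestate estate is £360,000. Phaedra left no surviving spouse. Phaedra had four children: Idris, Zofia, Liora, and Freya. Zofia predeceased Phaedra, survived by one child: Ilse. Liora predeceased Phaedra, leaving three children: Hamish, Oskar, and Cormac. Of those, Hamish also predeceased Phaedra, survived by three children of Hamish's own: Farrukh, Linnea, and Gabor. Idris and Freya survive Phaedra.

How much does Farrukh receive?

Farrukh receives £10,000.

The entire £360,000 passes to the descendants.
That amount (£360,000) is divided into 4 shares of £90,000: Idris and Freya each take £90,000; Zofia's £90,000 share passes to Zofia's issue; Liora's £90,000 share passes to Liora's issue.
Zofia's share (£90,000) passes entirely to Ilse.
Liora's share (£90,000) is divided into 3 shares of £30,000: Oskar and Cormac each take £30,000; Hamish's £30,000 share passes to Hamish's issue.
Hamish's share (£30,000) is divided into 3 shares of £10,000: Farrukh, Linnea, and Gabor each take £10,000.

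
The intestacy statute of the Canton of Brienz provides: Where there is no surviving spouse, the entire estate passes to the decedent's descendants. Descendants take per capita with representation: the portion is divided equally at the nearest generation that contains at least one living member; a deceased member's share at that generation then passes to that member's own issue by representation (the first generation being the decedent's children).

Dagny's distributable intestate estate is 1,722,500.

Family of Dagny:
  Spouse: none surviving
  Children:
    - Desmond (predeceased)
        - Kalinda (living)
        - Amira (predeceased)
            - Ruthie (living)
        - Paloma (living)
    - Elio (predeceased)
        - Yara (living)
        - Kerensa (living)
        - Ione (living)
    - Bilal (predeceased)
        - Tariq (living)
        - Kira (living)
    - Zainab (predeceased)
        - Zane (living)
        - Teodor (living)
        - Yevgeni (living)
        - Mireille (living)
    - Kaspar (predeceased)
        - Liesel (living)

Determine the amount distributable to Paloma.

Paloma receives 132,500.

The entire 1,722,500 passes to the descendants.
No child survives, so the initial division is made at the grandchildren's generation.
That amount (1,722,500) is divided into 13 shares of 132,500: Kalinda, Paloma, Yara, Kerensa, Ione, Tariq, Kira, Zane, Teodor, Yevgeni, Mireille, and Liesel each take 132,500; Amira's 132,500 share passes to Amira's issue.
Amira's share (132,500) passes entirely to Ruthie.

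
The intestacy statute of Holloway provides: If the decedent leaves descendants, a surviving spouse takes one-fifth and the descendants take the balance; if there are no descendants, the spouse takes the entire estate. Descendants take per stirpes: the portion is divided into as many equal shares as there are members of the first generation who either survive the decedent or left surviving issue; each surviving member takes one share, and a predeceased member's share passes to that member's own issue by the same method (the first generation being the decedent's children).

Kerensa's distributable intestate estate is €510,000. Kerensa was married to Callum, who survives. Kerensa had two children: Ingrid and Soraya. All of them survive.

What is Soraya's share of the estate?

Soraya receives €204,000.

Callum takes one-fifth of €510,000 = €102,000. The remaining €408,000 passes to the descendants.
The descendants' portion (€408,000) is divided into 2 shares of €204,000: Ingrid and Soraya each take €204,000.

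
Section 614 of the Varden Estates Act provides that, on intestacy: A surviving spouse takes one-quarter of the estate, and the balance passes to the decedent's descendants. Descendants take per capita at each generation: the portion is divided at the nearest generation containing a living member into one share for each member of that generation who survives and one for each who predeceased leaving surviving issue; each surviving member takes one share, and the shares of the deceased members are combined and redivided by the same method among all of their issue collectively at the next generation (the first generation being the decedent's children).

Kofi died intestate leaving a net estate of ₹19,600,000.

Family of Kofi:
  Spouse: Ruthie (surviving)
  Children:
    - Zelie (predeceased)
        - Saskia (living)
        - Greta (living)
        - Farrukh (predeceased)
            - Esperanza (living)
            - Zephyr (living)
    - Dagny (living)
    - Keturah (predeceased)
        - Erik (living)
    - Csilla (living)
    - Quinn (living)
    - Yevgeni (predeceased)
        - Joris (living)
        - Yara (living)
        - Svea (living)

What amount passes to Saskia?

Ruthie takes one-quarter of ₹19,600,000 = ₹4,900,000. The remaining ₹14,700,000 passes to the descendants.
The descendants' portion (₹14,700,000) is divided at the children's generation into 6 shares of ₹2,450,000. Dagny, Csilla, and Quinn each take ₹2,450,000. The 3 shares of the deceased (Zelie, Keturah, and Yevgeni) are combined into a pool of ₹7,350,000.
That pool (₹7,350,000) is divided at the grandchildren's generation into 7 shares of ₹1,050,000. Saskia, Greta, Erik, Joris, Yara, and Svea each take ₹1,050,000. The remaining share for the deceased Farrukh (₹1,050,000) is carried to the next generation.
That pool (₹1,050,000) is divided at the great-grandchildren's generation equally among Esperanza and Zephyr: ₹525,000 each.

Saskia receives ₹1,050,000.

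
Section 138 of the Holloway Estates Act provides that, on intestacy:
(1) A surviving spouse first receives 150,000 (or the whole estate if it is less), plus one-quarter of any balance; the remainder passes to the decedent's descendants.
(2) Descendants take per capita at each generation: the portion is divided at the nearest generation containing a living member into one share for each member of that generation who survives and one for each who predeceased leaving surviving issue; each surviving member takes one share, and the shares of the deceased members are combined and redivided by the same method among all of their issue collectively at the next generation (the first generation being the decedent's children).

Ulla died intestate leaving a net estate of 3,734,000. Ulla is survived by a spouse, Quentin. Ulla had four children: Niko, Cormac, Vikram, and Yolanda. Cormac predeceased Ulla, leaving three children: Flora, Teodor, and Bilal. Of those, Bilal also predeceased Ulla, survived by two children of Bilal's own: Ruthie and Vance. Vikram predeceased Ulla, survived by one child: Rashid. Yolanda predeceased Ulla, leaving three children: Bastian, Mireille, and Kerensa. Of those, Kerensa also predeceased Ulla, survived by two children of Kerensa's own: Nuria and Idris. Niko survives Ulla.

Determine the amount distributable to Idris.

Idris receives 144,000.

Quentin first takes 150,000, leaving a balance of 3,584,000. Quentin then takes one-quarter of the balance (896,000), for a total of 1,046,000. The remaining 2,688,000 passes to the descendants.
The descendants' portion (2,688,000) is divided at the children's generation into 4 shares of 672,000. Niko takes 672,000. The 3 shares of the deceased (Cormac, Vikram, and Yolanda) are combined into a pool of 2,016,000.
That pool (2,016,000) is divided at the grandchildren's generation into 7 shares of 288,000. Flora, Teodor, Rashid, Bastian, and Mireille each take 288,000. The 2 shares of the deceased (Bilal and Kerensa) are combined into a pool of 576,000.
That pool (576,000) is divided at the great-grandchildren's generation equally among Ruthie, Vance, Nuria, and Idris: 144,000 each.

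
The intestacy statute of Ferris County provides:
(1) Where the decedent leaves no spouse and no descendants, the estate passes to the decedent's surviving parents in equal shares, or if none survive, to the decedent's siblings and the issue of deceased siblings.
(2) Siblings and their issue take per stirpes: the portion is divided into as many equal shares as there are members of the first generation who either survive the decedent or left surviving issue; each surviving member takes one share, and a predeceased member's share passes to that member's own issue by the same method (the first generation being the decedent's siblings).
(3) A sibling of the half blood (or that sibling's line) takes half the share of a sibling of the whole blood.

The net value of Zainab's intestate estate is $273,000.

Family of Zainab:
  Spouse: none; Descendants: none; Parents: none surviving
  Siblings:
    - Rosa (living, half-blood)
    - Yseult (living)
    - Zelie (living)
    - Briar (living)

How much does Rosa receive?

Rosa receives $39,000.

The entire $273,000 passes to the siblings and their issue.
Counting each half-blood sibling's line as half a unit, there are 7/2 units in $273,000, so one unit is $78,000. Whole-blood lines (Yseult, Zelie, and Briar) take $78,000 each; half-blood lines (Rosa) take $39,000 each.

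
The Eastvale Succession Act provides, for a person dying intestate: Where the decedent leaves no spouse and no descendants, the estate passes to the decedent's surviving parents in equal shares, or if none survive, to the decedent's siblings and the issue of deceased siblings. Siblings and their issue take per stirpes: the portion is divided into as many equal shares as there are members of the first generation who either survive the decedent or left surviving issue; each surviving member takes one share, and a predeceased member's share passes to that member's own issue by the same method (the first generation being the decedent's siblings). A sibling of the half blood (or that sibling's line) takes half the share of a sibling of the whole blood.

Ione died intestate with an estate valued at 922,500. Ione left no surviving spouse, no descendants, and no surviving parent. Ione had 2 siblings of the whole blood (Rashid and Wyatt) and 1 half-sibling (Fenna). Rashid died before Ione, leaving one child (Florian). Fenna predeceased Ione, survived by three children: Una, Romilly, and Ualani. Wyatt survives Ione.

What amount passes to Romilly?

Romilly receives 61,500.

The entire 922,500 passes to the siblings and their issue.
Counting each half-blood sibling's line as half a unit, there are 5/2 units in 922,500, so one unit is 369,000. Whole-blood lines (Rashid and Wyatt) take 369,000 each; half-blood lines (Fenna) take 184,500 each.
Rashid's share (369,000) passes entirely to Florian.
Fenna's share (184,500) is divided into 3 shares of 61,500: Una, Romilly, and Ualani each take 61,500.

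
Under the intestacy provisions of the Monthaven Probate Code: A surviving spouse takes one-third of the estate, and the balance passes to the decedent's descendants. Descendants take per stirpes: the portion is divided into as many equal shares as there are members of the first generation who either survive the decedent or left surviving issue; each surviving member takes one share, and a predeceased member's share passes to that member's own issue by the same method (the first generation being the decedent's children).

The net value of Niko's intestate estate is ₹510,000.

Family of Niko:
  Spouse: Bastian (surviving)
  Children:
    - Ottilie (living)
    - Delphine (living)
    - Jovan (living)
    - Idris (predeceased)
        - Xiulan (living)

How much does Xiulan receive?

Bastian takes one-third of ₹510,000 = ₹170,000. The remaining ₹340,000 passes to the descendants.
The descendants' portion (₹340,000) is divided into 4 shares of ₹85,000: Ottilie, Delphine, and Jovan each take ₹85,000; Idris's ₹85,000 share passes to Idris's issue.
Idris's share (₹85,000) passes entirely to Xiulan.

Xiulan receives ₹85,000.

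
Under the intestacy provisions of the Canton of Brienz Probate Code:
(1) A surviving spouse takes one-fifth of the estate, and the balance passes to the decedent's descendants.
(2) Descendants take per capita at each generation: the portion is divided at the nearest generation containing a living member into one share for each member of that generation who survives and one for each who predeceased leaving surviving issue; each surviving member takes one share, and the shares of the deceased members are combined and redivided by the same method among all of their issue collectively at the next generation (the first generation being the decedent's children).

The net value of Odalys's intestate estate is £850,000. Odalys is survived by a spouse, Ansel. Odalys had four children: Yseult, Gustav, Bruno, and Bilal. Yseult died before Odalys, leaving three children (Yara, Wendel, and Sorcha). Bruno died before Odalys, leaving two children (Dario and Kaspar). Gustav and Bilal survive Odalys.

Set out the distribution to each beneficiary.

Ansel takes one-fifth of £850,000 = £170,000. The remaining £680,000 passes to the descendants.
The descendants' portion (£680,000) is divided at the children's generation into 4 shares of £170,000. Gustav and Bilal each take £170,000. The 2 shares of the deceased (Yseult and Bruno) are combined into a pool of £340,000.
That pool (£340,000) is divided at the grandchildren's generation equally among Yara, Wendel, Sorcha, Dario, and Kaspar: £68,000 each.

Ansel: £170,000; Yara: £68,000; Wendel: £68,000; Sorcha: £68,000; Gustav: £170,000; Dario: £68,000; Kaspar: £68,000; Bilal: £170,000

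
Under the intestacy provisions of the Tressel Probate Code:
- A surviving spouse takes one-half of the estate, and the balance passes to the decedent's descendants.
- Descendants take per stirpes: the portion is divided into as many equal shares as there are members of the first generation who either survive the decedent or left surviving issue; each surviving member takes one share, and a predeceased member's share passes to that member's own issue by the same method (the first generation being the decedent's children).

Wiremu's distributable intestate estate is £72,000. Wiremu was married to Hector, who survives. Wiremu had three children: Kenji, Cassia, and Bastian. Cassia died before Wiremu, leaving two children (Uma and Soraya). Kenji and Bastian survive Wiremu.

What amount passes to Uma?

Uma receives £6,000.

Hector takes one-half of £72,000 = £36,000. The remaining £36,000 passes to the descendants.
The descendants' portion (£36,000) is divided into 3 shares of £12,000: Kenji and Bastian each take £12,000; Cassia's £12,000 share passes to Cassia's issue.
Cassia's share (£12,000) is divided into 2 shares of £6,000: Uma and Soraya each take £6,000.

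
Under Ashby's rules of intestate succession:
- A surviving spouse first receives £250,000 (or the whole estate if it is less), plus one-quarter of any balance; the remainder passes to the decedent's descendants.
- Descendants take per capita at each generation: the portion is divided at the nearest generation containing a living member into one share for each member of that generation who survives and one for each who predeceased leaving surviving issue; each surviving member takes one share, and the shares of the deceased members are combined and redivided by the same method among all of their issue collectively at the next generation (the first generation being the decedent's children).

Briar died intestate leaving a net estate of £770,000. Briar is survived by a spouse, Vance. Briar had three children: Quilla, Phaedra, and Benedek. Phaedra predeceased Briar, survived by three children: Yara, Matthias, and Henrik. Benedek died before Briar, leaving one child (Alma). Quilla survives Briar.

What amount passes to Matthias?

Matthias receives £65,000.

Vance first takes £250,000, leaving a balance of £520,000. Vance then takes one-quarter of the balance (£130,000), for a total of £380,000. The remaining £390,000 passes to the descendants.
The descendants' portion (£390,000) is divided at the children's generation into 3 shares of £130,000. Quilla takes £130,000. The 2 shares of the deceased (Phaedra and Benedek) are combined into a pool of £260,000.
That pool (£260,000) is divided at the grandchildren's generation equally among Yara, Matthias, Henrik, and Alma: £65,000 each.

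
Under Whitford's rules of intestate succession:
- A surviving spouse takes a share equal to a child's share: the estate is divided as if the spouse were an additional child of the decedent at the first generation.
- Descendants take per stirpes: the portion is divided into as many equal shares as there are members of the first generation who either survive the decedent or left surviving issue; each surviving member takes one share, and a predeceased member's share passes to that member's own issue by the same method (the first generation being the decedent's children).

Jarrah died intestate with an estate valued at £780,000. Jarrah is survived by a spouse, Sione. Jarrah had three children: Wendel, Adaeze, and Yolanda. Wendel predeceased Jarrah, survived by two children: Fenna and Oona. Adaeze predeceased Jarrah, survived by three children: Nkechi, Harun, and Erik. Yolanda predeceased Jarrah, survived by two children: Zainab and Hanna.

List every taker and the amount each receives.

Sione: £195,000; Fenna: £97,500; Oona: £97,500; Nkechi: £65,000; Harun: £65,000; Erik: £65,000; Zainab: £97,500; Hanna: £97,500

The spouse counts as an additional share at the children's level, so there are 4 primary shares of £195,000. Sione takes one such share (£195,000).
The children's combined portion (£585,000) is divided into 3 shares of £195,000: Wendel's £195,000 share passes to Wendel's issue; Adaeze's £195,000 share passes to Adaeze's issue; Yolanda's £195,000 share passes to Yolanda's issue.
Wendel's share (£195,000) is divided into 2 shares of £97,500: Fenna and Oona each take £97,500.
Adaeze's share (£195,000) is divided into 3 shares of £65,000: Nkechi, Harun, and Erik each take £65,000.
Yolanda's share (£195,000) is divided into 2 shares of £97,500: Zainab and Hanna each take £97,500.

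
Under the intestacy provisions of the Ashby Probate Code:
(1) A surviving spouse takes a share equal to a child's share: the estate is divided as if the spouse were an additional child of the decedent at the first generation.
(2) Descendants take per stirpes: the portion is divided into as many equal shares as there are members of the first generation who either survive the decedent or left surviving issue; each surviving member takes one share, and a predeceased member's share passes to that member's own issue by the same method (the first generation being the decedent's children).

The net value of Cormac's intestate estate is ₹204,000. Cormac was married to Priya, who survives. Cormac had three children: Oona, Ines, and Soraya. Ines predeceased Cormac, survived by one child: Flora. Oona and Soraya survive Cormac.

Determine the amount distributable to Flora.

Flora receives ₹51,000.

The spouse counts as an additional share at the children's level, so there are 4 primary shares of ₹51,000. Priya takes one such share (₹51,000).
The children's combined portion (₹153,000) is divided into 3 shares of ₹51,000: Oona and Soraya each take ₹51,000; Ines's ₹51,000 share passes to Ines's issue.
Ines's share (₹51,000) passes entirely to Flora.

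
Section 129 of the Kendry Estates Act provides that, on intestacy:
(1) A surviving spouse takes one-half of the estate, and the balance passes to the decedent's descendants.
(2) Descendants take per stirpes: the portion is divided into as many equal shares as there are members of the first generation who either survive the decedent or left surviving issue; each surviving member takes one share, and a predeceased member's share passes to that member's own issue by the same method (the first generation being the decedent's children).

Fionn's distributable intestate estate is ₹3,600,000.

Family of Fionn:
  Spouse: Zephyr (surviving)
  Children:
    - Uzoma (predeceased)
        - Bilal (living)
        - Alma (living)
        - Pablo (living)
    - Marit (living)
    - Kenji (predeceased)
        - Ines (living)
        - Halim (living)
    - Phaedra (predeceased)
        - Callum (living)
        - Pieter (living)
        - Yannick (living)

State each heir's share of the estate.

Zephyr: ₹1,800,000; Bilal: ₹150,000; Alma: ₹150,000; Pablo: ₹150,000; Marit: ₹450,000; Ines: ₹225,000; Halim: ₹225,000; Callum: ₹150,000; Pieter: ₹150,000; Yannick: ₹150,000

Zephyr takes one-half of ₹3,600,000 = ₹1,800,000. The remaining ₹1,800,000 passes to the descendants.
The descendants' portion (₹1,800,000) is divided into 4 shares of ₹450,000: Marit takes ₹450,000; Uzoma's ₹450,000 share passes to Uzoma's issue; Kenji's ₹450,000 share passes to Kenji's issue; Phaedra's ₹450,000 share passes to Phaedra's issue.
Uzoma's share (₹450,000) is divided into 3 shares of ₹150,000: Bilal, Alma, and Pablo each take ₹150,000.
Kenji's share (₹450,000) is divided into 2 shares of ₹225,000: Ines and Halim each take ₹225,000.
Phaedra's share (₹450,000) is divided into 3 shares of ₹150,000: Callum, Pieter, and Yannick each take ₹150,000.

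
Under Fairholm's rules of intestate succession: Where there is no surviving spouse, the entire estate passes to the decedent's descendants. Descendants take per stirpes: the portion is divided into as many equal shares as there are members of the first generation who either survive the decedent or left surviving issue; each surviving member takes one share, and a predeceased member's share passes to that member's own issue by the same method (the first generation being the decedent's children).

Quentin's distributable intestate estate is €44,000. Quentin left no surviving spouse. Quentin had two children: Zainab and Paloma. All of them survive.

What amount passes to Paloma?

Paloma receives €22,000.

The entire €44,000 passes to the descendants.
That amount (€44,000) is divided into 2 shares of €22,000: Zainab and Paloma each take €22,000.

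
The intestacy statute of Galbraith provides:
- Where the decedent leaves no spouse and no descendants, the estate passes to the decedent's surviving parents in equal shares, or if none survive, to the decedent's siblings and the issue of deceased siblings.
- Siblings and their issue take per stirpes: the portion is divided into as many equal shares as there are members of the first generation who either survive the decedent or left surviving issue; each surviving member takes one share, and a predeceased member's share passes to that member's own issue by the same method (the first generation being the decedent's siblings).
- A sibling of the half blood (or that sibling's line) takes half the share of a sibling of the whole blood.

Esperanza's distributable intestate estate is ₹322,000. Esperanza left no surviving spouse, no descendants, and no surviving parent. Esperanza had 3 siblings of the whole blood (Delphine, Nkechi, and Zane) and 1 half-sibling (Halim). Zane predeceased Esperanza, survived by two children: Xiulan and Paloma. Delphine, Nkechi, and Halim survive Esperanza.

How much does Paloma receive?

The entire ₹322,000 passes to the siblings and their issue.
Counting each half-blood sibling's line as half a unit, there are 7/2 units in ₹322,000, so one unit is ₹92,000. Whole-blood lines (Delphine, Nkechi, and Zane) take ₹92,000 each; half-blood lines (Halim) take ₹46,000 each.
Zane's share (₹92,000) is divided into 2 shares of ₹46,000: Xiulan and Paloma each take ₹46,000.

Paloma receives ₹46,000.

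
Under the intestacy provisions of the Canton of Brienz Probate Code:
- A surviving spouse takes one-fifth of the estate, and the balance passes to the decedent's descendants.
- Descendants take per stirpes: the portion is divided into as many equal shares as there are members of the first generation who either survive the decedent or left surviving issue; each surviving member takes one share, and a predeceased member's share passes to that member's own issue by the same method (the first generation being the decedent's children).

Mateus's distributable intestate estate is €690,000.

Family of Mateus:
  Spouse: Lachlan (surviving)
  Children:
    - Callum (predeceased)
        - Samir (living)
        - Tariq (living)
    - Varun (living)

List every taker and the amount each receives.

Lachlan takes one-fifth of €690,000 = €138,000. The remaining €552,000 passes to the descendants.
The descendants' portion (€552,000) is divided into 2 shares of €276,000: Varun takes €276,000; Callum's €276,000 share passes to Callum's issue.
Callum's share (€276,000) is divided into 2 shares of €138,000: Samir and Tariq each take €138,000.

Lachlan: €138,000; Samir: €138,000; Tariq: €138,000; Varun: €276,000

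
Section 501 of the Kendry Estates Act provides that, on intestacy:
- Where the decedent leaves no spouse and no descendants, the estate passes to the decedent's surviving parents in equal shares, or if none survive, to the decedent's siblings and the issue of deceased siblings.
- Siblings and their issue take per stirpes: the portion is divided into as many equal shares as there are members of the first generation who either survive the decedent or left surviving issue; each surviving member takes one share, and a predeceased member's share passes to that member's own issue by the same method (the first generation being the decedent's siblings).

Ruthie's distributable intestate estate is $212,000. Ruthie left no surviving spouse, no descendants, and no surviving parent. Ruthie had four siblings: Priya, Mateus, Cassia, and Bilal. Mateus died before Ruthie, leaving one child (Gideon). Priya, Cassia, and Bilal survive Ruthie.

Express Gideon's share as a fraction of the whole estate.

Gideon receives 1/4 of the estate.

The entire $212,000 passes to the siblings and their issue.
That amount ($212,000) is divided into 4 shares of $53,000: Priya, Cassia, and Bilal each take $53,000; Mateus's $53,000 share passes to Mateus's issue.
Mateus's share ($53,000) passes entirely to Gideon.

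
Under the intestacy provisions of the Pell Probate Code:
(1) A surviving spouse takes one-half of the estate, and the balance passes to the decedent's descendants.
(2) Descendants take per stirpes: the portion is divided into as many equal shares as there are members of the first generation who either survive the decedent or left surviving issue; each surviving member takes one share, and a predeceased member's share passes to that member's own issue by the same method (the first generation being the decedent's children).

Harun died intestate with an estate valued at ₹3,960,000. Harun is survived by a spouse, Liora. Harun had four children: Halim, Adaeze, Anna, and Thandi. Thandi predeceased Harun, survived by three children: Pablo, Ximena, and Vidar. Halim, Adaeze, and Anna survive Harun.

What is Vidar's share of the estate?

Vidar receives ₹165,000.

Liora takes one-half of ₹3,960,000 = ₹1,980,000. The remaining ₹1,980,000 passes to the descendants.
The descendants' portion (₹1,980,000) is divided into 4 shares of ₹495,000: Halim, Adaeze, and Anna each take ₹495,000; Thandi's ₹495,000 share passes to Thandi's issue.
Thandi's share (₹495,000) is divided into 3 shares of ₹165,000: Pablo, Ximena, and Vidar each take ₹165,000.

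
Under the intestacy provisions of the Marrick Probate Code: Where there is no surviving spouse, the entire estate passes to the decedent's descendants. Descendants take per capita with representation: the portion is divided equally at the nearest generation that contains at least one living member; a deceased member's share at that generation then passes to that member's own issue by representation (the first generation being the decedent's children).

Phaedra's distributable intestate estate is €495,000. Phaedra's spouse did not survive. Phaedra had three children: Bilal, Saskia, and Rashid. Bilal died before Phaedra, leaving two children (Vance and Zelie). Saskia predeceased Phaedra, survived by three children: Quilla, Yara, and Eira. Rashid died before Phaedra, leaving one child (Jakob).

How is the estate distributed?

The entire €495,000 passes to the descendants.
No child survives, so the initial division is made at the grandchildren's generation.
That amount (€495,000) is divided into 6 shares of €82,500: Vance, Zelie, Quilla, Yara, Eira, and Jakob each take €82,500.

Vance: €82,500; Zelie: €82,500; Quilla: €82,500; Yara: €82,500; Eira: €82,500; Jakob: €82,500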